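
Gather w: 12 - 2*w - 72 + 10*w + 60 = 8*w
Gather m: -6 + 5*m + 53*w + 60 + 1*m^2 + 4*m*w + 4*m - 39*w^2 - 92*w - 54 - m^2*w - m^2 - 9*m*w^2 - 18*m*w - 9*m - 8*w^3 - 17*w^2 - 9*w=-m^2*w + m*(-9*w^2 - 14*w) - 8*w^3 - 56*w^2 - 48*w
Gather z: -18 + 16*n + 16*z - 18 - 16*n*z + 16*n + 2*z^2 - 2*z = 32*n + 2*z^2 + z*(14 - 16*n) - 36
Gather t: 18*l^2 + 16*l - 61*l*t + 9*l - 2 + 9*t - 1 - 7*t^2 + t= 18*l^2 + 25*l - 7*t^2 + t*(10 - 61*l) - 3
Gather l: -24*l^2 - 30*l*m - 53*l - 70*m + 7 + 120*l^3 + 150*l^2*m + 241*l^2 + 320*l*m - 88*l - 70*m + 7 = 120*l^3 + l^2*(150*m + 217) + l*(290*m - 141) - 140*m + 14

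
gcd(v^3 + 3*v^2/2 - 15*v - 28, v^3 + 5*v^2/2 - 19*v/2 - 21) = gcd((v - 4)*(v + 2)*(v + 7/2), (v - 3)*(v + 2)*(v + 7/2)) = v^2 + 11*v/2 + 7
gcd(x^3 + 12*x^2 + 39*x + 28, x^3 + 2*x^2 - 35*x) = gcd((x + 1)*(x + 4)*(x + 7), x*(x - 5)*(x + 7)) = x + 7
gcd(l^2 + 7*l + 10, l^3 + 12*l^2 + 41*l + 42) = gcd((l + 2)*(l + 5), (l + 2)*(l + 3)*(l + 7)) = l + 2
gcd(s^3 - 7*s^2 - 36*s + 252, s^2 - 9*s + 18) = s - 6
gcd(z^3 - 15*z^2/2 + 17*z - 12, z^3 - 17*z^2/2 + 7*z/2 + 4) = 1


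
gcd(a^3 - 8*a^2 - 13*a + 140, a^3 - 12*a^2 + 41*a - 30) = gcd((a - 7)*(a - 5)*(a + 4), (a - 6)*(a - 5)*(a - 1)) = a - 5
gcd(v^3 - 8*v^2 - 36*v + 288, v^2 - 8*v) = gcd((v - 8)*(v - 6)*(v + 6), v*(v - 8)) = v - 8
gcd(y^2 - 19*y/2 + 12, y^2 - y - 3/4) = y - 3/2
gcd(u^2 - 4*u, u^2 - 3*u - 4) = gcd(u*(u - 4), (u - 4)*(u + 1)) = u - 4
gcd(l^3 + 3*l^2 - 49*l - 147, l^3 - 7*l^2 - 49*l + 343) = l^2 - 49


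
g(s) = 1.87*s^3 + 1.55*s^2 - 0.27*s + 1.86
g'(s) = 5.61*s^2 + 3.1*s - 0.27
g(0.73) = 3.22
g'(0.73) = 4.98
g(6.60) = 605.21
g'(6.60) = 264.56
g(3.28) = 83.64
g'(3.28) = 70.25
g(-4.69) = -155.69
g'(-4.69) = 108.59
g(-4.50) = -135.94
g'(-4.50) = 99.38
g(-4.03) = -94.27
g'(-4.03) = 78.35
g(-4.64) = -150.32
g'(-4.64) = 106.13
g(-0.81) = 2.10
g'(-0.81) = 0.90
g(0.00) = 1.86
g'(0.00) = -0.27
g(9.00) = 1488.21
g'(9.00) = 482.04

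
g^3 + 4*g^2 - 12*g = g*(g - 2)*(g + 6)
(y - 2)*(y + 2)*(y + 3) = y^3 + 3*y^2 - 4*y - 12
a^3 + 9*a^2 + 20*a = a*(a + 4)*(a + 5)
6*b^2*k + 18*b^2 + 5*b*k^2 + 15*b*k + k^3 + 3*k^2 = (2*b + k)*(3*b + k)*(k + 3)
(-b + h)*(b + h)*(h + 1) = -b^2*h - b^2 + h^3 + h^2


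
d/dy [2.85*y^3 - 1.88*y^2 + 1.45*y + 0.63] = 8.55*y^2 - 3.76*y + 1.45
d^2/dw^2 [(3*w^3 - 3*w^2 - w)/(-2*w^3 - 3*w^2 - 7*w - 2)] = 2*(30*w^6 + 138*w^5 - 36*w^4 - 281*w^3 - 204*w^2 - 54*w - 2)/(8*w^9 + 36*w^8 + 138*w^7 + 303*w^6 + 555*w^5 + 663*w^4 + 619*w^3 + 330*w^2 + 84*w + 8)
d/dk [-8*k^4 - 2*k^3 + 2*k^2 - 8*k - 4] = -32*k^3 - 6*k^2 + 4*k - 8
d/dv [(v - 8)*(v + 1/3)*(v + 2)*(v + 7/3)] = 4*v^3 - 10*v^2 - 562*v/9 - 142/3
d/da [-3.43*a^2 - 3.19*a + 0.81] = -6.86*a - 3.19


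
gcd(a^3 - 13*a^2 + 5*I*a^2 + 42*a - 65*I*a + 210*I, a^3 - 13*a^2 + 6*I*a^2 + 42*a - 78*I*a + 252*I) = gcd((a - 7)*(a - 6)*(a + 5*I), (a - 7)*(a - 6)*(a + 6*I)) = a^2 - 13*a + 42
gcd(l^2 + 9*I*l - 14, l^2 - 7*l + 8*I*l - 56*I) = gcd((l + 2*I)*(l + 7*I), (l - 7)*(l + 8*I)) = 1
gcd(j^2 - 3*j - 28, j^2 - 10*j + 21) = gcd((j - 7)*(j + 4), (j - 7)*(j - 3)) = j - 7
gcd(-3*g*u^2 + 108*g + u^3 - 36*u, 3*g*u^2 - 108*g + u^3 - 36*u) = u^2 - 36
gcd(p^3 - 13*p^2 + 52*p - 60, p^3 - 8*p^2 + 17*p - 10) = p^2 - 7*p + 10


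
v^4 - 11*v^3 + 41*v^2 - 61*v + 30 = (v - 5)*(v - 3)*(v - 2)*(v - 1)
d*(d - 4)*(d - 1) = d^3 - 5*d^2 + 4*d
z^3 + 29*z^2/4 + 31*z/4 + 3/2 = (z + 1/4)*(z + 1)*(z + 6)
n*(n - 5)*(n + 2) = n^3 - 3*n^2 - 10*n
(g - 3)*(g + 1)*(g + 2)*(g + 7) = g^4 + 7*g^3 - 7*g^2 - 55*g - 42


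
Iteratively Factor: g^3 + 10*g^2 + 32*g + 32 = (g + 4)*(g^2 + 6*g + 8) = (g + 4)^2*(g + 2)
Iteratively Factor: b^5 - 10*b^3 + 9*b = (b + 3)*(b^4 - 3*b^3 - b^2 + 3*b) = (b - 3)*(b + 3)*(b^3 - b) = (b - 3)*(b - 1)*(b + 3)*(b^2 + b) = b*(b - 3)*(b - 1)*(b + 3)*(b + 1)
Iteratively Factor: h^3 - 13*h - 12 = (h + 1)*(h^2 - h - 12) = (h - 4)*(h + 1)*(h + 3)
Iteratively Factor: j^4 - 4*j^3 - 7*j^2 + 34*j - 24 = (j - 1)*(j^3 - 3*j^2 - 10*j + 24) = (j - 1)*(j + 3)*(j^2 - 6*j + 8) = (j - 2)*(j - 1)*(j + 3)*(j - 4)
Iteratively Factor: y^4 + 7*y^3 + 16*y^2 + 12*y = (y + 2)*(y^3 + 5*y^2 + 6*y) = (y + 2)*(y + 3)*(y^2 + 2*y) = y*(y + 2)*(y + 3)*(y + 2)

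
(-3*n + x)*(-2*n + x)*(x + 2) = 6*n^2*x + 12*n^2 - 5*n*x^2 - 10*n*x + x^3 + 2*x^2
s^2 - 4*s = s*(s - 4)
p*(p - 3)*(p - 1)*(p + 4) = p^4 - 13*p^2 + 12*p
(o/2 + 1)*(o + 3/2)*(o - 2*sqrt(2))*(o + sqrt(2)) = o^4/2 - sqrt(2)*o^3/2 + 7*o^3/4 - 7*sqrt(2)*o^2/4 - o^2/2 - 7*o - 3*sqrt(2)*o/2 - 6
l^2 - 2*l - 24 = (l - 6)*(l + 4)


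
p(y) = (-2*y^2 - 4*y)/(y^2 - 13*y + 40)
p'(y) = (13 - 2*y)*(-2*y^2 - 4*y)/(y^2 - 13*y + 40)^2 + (-4*y - 4)/(y^2 - 13*y + 40) = 10*(3*y^2 - 16*y - 16)/(y^4 - 26*y^3 + 249*y^2 - 1040*y + 1600)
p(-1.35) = 0.03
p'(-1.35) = 0.03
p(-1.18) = 0.03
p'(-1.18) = 0.02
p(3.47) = -5.48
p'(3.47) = -7.37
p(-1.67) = 0.02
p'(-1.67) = 0.05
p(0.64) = -0.11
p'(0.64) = -0.24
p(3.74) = -8.00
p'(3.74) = -11.76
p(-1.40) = 0.03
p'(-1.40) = 0.03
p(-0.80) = 0.04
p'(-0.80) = -0.00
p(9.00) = -49.50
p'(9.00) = 51.88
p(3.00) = -3.00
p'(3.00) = -3.70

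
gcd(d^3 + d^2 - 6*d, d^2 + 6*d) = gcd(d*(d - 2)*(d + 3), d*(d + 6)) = d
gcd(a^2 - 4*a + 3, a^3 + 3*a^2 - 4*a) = a - 1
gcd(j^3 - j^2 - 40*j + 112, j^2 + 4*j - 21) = j + 7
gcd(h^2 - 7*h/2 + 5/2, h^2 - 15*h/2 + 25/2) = h - 5/2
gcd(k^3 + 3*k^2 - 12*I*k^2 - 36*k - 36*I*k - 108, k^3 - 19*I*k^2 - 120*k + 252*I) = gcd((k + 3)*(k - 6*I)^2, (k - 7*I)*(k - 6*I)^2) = k^2 - 12*I*k - 36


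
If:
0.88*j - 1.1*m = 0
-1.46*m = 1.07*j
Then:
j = 0.00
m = 0.00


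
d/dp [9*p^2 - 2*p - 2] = 18*p - 2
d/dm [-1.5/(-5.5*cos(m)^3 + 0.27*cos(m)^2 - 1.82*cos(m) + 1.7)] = (24.75*cos(m)^2 - 0.81*cos(m) + 2.73)*sin(m)/(5.5*cos(m)^3 - 0.27*cos(m)^2 + 1.82*cos(m) - 1.7)^2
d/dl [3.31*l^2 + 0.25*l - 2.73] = 6.62*l + 0.25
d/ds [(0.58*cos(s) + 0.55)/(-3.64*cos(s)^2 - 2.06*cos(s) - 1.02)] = (2.1112*sin(s)^2 - 4.004*cos(s) - 2.6526)*sin(s)/(3.64*cos(s)^2 + 2.06*cos(s) + 1.02)^2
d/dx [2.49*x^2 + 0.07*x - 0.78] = 4.98*x + 0.07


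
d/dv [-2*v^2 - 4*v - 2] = -4*v - 4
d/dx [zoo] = 0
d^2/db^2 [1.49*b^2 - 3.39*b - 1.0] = 2.98000000000000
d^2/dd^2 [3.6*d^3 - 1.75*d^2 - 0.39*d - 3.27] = 21.6*d - 3.5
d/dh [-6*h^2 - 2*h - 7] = -12*h - 2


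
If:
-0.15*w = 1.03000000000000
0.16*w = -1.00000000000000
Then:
No Solution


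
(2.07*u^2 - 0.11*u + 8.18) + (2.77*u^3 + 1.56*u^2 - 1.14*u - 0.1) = 2.77*u^3 + 3.63*u^2 - 1.25*u + 8.08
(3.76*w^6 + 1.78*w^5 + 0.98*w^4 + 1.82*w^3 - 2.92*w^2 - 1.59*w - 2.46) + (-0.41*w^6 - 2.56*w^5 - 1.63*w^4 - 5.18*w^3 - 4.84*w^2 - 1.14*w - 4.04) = 3.35*w^6 - 0.78*w^5 - 0.65*w^4 - 3.36*w^3 - 7.76*w^2 - 2.73*w - 6.5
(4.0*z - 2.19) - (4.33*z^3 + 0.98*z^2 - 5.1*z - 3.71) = -4.33*z^3 - 0.98*z^2 + 9.1*z + 1.52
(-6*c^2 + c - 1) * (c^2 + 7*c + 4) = -6*c^4 - 41*c^3 - 18*c^2 - 3*c - 4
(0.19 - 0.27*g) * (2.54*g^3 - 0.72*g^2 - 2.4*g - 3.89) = -0.6858*g^4 + 0.677*g^3 + 0.5112*g^2 + 0.5943*g - 0.7391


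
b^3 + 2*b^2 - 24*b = b*(b - 4)*(b + 6)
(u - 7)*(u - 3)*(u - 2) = u^3 - 12*u^2 + 41*u - 42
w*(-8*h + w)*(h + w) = -8*h^2*w - 7*h*w^2 + w^3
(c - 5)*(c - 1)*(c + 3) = c^3 - 3*c^2 - 13*c + 15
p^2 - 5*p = p*(p - 5)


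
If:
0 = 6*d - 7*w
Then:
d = 7*w/6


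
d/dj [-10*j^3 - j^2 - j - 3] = -30*j^2 - 2*j - 1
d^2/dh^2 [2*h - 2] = 0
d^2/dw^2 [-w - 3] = 0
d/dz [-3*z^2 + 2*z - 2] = 2 - 6*z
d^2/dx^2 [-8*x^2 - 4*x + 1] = -16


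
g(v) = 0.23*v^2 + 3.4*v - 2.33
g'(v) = 0.46*v + 3.4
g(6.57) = 29.94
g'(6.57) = 6.42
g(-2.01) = -8.23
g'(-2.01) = 2.48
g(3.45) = 12.14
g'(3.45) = 4.99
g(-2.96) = -10.38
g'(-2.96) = 2.04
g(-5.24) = -13.83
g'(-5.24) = 0.99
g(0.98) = 1.22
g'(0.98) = 3.85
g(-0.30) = -3.33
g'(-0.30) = 3.26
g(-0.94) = -5.32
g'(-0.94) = 2.97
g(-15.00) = -1.58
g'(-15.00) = -3.50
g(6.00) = 26.35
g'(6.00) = 6.16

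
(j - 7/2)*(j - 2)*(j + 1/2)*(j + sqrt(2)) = j^4 - 5*j^3 + sqrt(2)*j^3 - 5*sqrt(2)*j^2 + 17*j^2/4 + 7*j/2 + 17*sqrt(2)*j/4 + 7*sqrt(2)/2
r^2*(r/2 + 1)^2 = r^4/4 + r^3 + r^2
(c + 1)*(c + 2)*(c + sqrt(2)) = c^3 + sqrt(2)*c^2 + 3*c^2 + 2*c + 3*sqrt(2)*c + 2*sqrt(2)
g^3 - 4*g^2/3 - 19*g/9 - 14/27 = (g - 7/3)*(g + 1/3)*(g + 2/3)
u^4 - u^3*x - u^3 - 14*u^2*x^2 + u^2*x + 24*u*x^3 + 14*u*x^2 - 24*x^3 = (u - 1)*(u - 3*x)*(u - 2*x)*(u + 4*x)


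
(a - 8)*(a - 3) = a^2 - 11*a + 24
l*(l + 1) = l^2 + l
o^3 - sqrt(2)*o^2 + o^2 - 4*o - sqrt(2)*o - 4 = (o + 1)*(o - 2*sqrt(2))*(o + sqrt(2))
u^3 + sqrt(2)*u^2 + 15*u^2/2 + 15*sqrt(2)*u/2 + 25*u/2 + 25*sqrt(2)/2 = (u + 5/2)*(u + 5)*(u + sqrt(2))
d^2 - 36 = (d - 6)*(d + 6)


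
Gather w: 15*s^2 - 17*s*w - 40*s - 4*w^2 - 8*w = 15*s^2 - 40*s - 4*w^2 + w*(-17*s - 8)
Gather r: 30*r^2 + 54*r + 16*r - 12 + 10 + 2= 30*r^2 + 70*r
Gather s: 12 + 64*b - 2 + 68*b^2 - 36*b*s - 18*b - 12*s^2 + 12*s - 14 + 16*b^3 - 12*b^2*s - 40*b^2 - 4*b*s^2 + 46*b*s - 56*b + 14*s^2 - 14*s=16*b^3 + 28*b^2 - 10*b + s^2*(2 - 4*b) + s*(-12*b^2 + 10*b - 2) - 4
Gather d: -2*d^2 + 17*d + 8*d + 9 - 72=-2*d^2 + 25*d - 63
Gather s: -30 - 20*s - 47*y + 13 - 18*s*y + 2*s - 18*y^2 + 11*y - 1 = s*(-18*y - 18) - 18*y^2 - 36*y - 18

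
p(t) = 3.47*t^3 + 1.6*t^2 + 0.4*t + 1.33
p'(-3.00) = 84.49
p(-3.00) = -79.16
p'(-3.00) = 84.49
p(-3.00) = -79.16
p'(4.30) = 206.64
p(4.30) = 308.52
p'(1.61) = 32.54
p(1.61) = 20.60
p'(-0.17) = 0.16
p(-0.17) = 1.29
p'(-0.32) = 0.44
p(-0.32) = 1.25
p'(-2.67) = 66.07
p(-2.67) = -54.38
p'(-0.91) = 6.11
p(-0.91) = -0.32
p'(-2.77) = 71.41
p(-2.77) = -61.25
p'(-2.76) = 70.87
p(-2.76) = -60.54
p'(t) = 10.41*t^2 + 3.2*t + 0.4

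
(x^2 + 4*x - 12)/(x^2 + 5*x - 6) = (x - 2)/(x - 1)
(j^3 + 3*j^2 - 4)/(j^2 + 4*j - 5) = (j^2 + 4*j + 4)/(j + 5)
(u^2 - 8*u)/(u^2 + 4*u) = (u - 8)/(u + 4)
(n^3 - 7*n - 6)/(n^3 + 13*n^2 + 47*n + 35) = (n^2 - n - 6)/(n^2 + 12*n + 35)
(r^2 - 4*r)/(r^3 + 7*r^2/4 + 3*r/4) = 4*(r - 4)/(4*r^2 + 7*r + 3)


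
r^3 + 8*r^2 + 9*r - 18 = (r - 1)*(r + 3)*(r + 6)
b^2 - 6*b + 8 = (b - 4)*(b - 2)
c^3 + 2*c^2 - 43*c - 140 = (c - 7)*(c + 4)*(c + 5)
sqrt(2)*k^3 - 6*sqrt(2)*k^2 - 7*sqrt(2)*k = k*(k - 7)*(sqrt(2)*k + sqrt(2))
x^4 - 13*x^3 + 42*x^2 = x^2*(x - 7)*(x - 6)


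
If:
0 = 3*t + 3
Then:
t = -1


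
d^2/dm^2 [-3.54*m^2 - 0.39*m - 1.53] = -7.08000000000000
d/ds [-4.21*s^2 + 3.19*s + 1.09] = 3.19 - 8.42*s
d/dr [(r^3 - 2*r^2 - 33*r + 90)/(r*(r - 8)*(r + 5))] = (-r^4 - 14*r^3 - 289*r^2 + 540*r + 3600)/(r^2*(r^4 - 6*r^3 - 71*r^2 + 240*r + 1600))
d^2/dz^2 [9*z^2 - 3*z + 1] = 18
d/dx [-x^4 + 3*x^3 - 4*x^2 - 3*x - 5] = -4*x^3 + 9*x^2 - 8*x - 3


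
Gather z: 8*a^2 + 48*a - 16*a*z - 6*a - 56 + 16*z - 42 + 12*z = 8*a^2 + 42*a + z*(28 - 16*a) - 98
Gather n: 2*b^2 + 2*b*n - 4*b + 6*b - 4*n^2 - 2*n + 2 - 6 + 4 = 2*b^2 + 2*b - 4*n^2 + n*(2*b - 2)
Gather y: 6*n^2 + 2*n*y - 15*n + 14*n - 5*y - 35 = 6*n^2 - n + y*(2*n - 5) - 35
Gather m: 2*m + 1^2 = 2*m + 1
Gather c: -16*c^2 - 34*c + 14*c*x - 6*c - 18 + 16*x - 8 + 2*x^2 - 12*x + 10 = -16*c^2 + c*(14*x - 40) + 2*x^2 + 4*x - 16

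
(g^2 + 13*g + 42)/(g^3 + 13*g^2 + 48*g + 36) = (g + 7)/(g^2 + 7*g + 6)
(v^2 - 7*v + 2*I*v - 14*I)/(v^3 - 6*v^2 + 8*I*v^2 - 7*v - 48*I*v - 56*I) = (v + 2*I)/(v^2 + v*(1 + 8*I) + 8*I)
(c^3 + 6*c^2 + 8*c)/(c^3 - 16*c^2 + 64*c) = (c^2 + 6*c + 8)/(c^2 - 16*c + 64)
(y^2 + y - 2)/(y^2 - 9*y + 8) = (y + 2)/(y - 8)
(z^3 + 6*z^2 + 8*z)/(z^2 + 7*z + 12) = z*(z + 2)/(z + 3)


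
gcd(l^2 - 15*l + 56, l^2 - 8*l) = l - 8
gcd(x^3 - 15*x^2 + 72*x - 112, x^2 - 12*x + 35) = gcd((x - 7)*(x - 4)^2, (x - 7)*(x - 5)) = x - 7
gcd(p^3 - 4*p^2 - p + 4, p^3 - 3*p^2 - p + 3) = p^2 - 1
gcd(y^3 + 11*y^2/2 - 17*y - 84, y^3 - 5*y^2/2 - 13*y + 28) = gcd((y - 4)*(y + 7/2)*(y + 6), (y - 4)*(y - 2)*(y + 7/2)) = y^2 - y/2 - 14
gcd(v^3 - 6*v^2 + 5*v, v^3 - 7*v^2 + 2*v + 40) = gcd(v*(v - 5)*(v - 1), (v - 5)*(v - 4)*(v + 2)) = v - 5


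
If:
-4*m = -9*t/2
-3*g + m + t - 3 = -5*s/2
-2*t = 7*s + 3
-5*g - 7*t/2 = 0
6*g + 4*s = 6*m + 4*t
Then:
No Solution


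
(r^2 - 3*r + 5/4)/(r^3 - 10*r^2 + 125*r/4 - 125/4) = (2*r - 1)/(2*r^2 - 15*r + 25)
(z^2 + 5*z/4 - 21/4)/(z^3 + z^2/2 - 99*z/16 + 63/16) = 4/(4*z - 3)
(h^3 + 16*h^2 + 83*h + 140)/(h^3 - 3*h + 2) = (h^3 + 16*h^2 + 83*h + 140)/(h^3 - 3*h + 2)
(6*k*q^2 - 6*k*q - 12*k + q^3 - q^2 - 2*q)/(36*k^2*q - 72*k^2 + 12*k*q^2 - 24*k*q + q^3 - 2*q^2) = (q + 1)/(6*k + q)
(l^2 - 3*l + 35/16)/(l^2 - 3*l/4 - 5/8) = (4*l - 7)/(2*(2*l + 1))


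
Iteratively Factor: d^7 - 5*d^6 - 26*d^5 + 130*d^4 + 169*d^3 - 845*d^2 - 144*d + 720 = (d - 3)*(d^6 - 2*d^5 - 32*d^4 + 34*d^3 + 271*d^2 - 32*d - 240) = (d - 3)*(d - 1)*(d^5 - d^4 - 33*d^3 + d^2 + 272*d + 240) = (d - 4)*(d - 3)*(d - 1)*(d^4 + 3*d^3 - 21*d^2 - 83*d - 60) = (d - 5)*(d - 4)*(d - 3)*(d - 1)*(d^3 + 8*d^2 + 19*d + 12) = (d - 5)*(d - 4)*(d - 3)*(d - 1)*(d + 1)*(d^2 + 7*d + 12) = (d - 5)*(d - 4)*(d - 3)*(d - 1)*(d + 1)*(d + 4)*(d + 3)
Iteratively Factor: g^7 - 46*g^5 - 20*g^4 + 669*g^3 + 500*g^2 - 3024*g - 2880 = (g + 4)*(g^6 - 4*g^5 - 30*g^4 + 100*g^3 + 269*g^2 - 576*g - 720) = (g - 5)*(g + 4)*(g^5 + g^4 - 25*g^3 - 25*g^2 + 144*g + 144) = (g - 5)*(g + 1)*(g + 4)*(g^4 - 25*g^2 + 144) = (g - 5)*(g - 4)*(g + 1)*(g + 4)*(g^3 + 4*g^2 - 9*g - 36) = (g - 5)*(g - 4)*(g + 1)*(g + 4)^2*(g^2 - 9) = (g - 5)*(g - 4)*(g - 3)*(g + 1)*(g + 4)^2*(g + 3)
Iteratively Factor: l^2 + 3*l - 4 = (l + 4)*(l - 1)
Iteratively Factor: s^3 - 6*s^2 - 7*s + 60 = (s - 5)*(s^2 - s - 12) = (s - 5)*(s - 4)*(s + 3)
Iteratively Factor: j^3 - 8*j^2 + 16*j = (j - 4)*(j^2 - 4*j) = (j - 4)^2*(j)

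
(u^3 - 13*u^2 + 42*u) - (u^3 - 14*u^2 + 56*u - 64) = u^2 - 14*u + 64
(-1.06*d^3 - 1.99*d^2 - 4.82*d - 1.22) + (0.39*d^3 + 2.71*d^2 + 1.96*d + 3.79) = -0.67*d^3 + 0.72*d^2 - 2.86*d + 2.57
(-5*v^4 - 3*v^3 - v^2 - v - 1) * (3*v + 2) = -15*v^5 - 19*v^4 - 9*v^3 - 5*v^2 - 5*v - 2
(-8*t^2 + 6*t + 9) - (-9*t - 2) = -8*t^2 + 15*t + 11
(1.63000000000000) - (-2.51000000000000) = 4.14000000000000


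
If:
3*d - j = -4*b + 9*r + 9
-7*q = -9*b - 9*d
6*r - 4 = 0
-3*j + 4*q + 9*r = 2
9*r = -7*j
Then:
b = 755/42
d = -1213/63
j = -6/7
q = -23/14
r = 2/3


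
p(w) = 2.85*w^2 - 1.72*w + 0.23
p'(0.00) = -1.72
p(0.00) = 0.23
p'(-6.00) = -35.92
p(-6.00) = 113.15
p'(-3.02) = -18.93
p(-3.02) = 31.42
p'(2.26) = 11.16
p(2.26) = 10.90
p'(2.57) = 12.93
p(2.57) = 14.63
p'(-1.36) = -9.47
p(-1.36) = 7.84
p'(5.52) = 29.74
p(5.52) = 77.58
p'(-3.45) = -21.38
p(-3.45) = 40.09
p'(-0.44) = -4.23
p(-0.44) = 1.54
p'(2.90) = 14.81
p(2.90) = 19.21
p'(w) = 5.7*w - 1.72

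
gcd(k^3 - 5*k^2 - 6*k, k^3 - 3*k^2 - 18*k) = k^2 - 6*k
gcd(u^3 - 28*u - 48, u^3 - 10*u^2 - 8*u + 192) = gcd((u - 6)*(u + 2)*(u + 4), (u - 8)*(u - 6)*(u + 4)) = u^2 - 2*u - 24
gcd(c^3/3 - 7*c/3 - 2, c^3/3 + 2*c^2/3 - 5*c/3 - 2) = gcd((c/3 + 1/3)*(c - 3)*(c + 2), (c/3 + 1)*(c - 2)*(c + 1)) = c + 1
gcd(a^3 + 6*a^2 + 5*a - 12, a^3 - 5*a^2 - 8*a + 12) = a - 1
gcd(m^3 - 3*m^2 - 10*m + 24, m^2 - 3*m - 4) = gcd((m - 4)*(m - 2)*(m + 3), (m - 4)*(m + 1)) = m - 4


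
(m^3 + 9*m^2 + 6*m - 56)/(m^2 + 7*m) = m + 2 - 8/m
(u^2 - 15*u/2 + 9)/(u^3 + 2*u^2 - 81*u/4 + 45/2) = 2*(u - 6)/(2*u^2 + 7*u - 30)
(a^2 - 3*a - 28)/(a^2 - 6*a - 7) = (a + 4)/(a + 1)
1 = 1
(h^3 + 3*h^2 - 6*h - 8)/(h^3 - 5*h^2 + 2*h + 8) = (h + 4)/(h - 4)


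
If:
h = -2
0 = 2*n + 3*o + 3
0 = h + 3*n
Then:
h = -2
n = 2/3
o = -13/9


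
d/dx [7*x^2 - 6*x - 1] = 14*x - 6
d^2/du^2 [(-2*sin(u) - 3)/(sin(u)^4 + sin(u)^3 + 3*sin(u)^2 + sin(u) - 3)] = (18*sin(u)^9 + 70*sin(u)^8 + 65*sin(u)^7 + 43*sin(u)^6 + 100*sin(u)^5 + 108*sin(u)^4 - 92*sin(u)^3 - 243*sin(u)^2 - 189*sin(u) - 72)/(sin(u)^4 + sin(u)^3 + 3*sin(u)^2 + sin(u) - 3)^3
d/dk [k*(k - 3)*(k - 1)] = 3*k^2 - 8*k + 3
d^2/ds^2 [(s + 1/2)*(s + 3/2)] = 2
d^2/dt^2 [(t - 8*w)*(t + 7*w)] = 2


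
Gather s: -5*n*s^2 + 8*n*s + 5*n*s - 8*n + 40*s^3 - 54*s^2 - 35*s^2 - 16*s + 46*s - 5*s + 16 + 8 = -8*n + 40*s^3 + s^2*(-5*n - 89) + s*(13*n + 25) + 24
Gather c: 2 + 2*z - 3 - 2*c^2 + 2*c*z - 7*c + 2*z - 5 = -2*c^2 + c*(2*z - 7) + 4*z - 6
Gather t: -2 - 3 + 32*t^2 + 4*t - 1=32*t^2 + 4*t - 6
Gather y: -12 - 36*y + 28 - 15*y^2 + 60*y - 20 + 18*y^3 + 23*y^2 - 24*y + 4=18*y^3 + 8*y^2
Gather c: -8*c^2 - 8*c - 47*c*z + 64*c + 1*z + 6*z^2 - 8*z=-8*c^2 + c*(56 - 47*z) + 6*z^2 - 7*z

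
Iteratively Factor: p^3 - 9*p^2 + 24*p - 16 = (p - 4)*(p^2 - 5*p + 4) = (p - 4)^2*(p - 1)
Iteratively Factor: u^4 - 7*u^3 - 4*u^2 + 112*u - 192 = (u - 4)*(u^3 - 3*u^2 - 16*u + 48) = (u - 4)^2*(u^2 + u - 12) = (u - 4)^2*(u - 3)*(u + 4)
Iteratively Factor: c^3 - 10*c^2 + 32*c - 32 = (c - 2)*(c^2 - 8*c + 16) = (c - 4)*(c - 2)*(c - 4)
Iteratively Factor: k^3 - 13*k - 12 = (k - 4)*(k^2 + 4*k + 3) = (k - 4)*(k + 3)*(k + 1)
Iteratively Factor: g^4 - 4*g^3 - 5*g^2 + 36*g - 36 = (g - 3)*(g^3 - g^2 - 8*g + 12) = (g - 3)*(g + 3)*(g^2 - 4*g + 4) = (g - 3)*(g - 2)*(g + 3)*(g - 2)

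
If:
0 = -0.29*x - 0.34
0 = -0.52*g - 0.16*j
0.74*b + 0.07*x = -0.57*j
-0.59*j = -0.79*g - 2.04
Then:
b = -1.78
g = -0.75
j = 2.45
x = -1.17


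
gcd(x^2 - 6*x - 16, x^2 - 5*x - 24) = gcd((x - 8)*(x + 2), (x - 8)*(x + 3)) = x - 8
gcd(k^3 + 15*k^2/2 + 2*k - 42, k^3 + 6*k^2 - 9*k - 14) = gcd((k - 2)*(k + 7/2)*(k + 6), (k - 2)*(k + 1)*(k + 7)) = k - 2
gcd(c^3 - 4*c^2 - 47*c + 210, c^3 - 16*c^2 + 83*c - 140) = c - 5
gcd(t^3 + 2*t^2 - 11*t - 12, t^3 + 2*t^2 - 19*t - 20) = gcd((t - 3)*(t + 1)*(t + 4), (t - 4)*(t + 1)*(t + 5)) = t + 1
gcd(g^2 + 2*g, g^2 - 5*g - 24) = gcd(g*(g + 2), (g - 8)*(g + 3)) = 1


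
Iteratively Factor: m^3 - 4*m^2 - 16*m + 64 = (m + 4)*(m^2 - 8*m + 16) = (m - 4)*(m + 4)*(m - 4)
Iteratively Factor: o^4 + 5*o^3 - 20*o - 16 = (o + 4)*(o^3 + o^2 - 4*o - 4) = (o - 2)*(o + 4)*(o^2 + 3*o + 2) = (o - 2)*(o + 2)*(o + 4)*(o + 1)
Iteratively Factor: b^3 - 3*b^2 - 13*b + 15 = (b - 5)*(b^2 + 2*b - 3) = (b - 5)*(b + 3)*(b - 1)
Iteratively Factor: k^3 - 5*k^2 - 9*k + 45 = (k - 5)*(k^2 - 9) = (k - 5)*(k + 3)*(k - 3)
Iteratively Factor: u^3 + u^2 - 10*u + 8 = (u - 1)*(u^2 + 2*u - 8) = (u - 1)*(u + 4)*(u - 2)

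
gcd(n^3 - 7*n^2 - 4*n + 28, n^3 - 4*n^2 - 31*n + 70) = n^2 - 9*n + 14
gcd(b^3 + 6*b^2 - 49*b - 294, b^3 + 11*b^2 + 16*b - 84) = b^2 + 13*b + 42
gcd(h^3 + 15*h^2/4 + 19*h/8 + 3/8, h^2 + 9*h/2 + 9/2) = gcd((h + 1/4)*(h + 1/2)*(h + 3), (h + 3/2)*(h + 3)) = h + 3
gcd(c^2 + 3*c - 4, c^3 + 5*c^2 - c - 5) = c - 1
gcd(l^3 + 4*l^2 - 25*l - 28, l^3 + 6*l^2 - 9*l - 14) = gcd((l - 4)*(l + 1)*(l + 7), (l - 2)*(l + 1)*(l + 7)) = l^2 + 8*l + 7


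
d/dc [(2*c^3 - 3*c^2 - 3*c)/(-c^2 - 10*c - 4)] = (-2*c^4 - 40*c^3 + 3*c^2 + 24*c + 12)/(c^4 + 20*c^3 + 108*c^2 + 80*c + 16)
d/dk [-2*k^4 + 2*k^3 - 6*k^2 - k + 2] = -8*k^3 + 6*k^2 - 12*k - 1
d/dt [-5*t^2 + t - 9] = 1 - 10*t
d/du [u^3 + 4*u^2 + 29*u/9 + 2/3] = 3*u^2 + 8*u + 29/9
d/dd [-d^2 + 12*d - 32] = 12 - 2*d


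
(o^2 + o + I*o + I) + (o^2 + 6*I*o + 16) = 2*o^2 + o + 7*I*o + 16 + I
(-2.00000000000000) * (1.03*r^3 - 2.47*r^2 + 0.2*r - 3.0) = -2.06*r^3 + 4.94*r^2 - 0.4*r + 6.0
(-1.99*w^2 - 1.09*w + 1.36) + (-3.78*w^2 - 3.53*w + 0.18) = -5.77*w^2 - 4.62*w + 1.54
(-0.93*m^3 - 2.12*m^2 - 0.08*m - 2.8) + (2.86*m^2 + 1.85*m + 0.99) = -0.93*m^3 + 0.74*m^2 + 1.77*m - 1.81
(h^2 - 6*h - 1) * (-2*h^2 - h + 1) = -2*h^4 + 11*h^3 + 9*h^2 - 5*h - 1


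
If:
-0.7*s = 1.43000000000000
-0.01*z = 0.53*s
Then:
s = -2.04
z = 108.27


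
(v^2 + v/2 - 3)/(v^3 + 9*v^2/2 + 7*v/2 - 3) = (2*v - 3)/(2*v^2 + 5*v - 3)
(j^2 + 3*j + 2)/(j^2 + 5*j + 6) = (j + 1)/(j + 3)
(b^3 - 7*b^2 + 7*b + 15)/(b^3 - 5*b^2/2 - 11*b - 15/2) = 2*(b - 3)/(2*b + 3)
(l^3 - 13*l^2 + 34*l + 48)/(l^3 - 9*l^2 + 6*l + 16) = (l - 6)/(l - 2)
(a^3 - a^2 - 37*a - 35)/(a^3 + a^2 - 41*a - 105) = (a + 1)/(a + 3)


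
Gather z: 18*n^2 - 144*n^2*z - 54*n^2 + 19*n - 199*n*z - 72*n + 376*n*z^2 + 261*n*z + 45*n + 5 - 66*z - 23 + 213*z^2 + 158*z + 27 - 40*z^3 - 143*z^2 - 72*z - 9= -36*n^2 - 8*n - 40*z^3 + z^2*(376*n + 70) + z*(-144*n^2 + 62*n + 20)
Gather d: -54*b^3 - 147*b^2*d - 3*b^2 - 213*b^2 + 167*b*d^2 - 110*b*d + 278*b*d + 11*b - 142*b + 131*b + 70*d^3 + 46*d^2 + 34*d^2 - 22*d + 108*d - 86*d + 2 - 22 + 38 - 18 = -54*b^3 - 216*b^2 + 70*d^3 + d^2*(167*b + 80) + d*(-147*b^2 + 168*b)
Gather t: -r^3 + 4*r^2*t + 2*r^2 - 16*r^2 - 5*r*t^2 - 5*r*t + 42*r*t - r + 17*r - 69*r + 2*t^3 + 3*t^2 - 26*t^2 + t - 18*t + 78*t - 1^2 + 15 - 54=-r^3 - 14*r^2 - 53*r + 2*t^3 + t^2*(-5*r - 23) + t*(4*r^2 + 37*r + 61) - 40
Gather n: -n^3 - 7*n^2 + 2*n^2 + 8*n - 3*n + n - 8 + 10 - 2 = -n^3 - 5*n^2 + 6*n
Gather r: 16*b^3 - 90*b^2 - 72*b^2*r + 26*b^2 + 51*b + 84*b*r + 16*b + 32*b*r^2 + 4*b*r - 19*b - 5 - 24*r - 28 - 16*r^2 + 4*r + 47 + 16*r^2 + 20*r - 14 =16*b^3 - 64*b^2 + 32*b*r^2 + 48*b + r*(-72*b^2 + 88*b)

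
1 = 1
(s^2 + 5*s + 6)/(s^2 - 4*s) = (s^2 + 5*s + 6)/(s*(s - 4))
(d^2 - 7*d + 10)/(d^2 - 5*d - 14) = (-d^2 + 7*d - 10)/(-d^2 + 5*d + 14)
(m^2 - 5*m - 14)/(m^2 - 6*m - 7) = (m + 2)/(m + 1)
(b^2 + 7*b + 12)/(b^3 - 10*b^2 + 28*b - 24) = (b^2 + 7*b + 12)/(b^3 - 10*b^2 + 28*b - 24)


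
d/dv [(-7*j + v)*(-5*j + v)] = -12*j + 2*v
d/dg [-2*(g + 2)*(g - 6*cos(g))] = -2*g - 2*(g + 2)*(6*sin(g) + 1) + 12*cos(g)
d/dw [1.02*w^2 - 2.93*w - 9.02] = 2.04*w - 2.93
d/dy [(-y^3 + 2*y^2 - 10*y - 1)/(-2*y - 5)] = (4*y^3 + 11*y^2 - 20*y + 48)/(4*y^2 + 20*y + 25)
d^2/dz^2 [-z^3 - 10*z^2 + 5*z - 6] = -6*z - 20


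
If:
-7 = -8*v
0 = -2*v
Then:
No Solution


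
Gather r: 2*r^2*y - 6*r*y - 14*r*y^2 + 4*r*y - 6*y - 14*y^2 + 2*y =2*r^2*y + r*(-14*y^2 - 2*y) - 14*y^2 - 4*y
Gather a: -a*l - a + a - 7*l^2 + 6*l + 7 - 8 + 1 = -a*l - 7*l^2 + 6*l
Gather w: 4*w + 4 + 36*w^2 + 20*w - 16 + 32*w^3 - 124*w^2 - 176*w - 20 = 32*w^3 - 88*w^2 - 152*w - 32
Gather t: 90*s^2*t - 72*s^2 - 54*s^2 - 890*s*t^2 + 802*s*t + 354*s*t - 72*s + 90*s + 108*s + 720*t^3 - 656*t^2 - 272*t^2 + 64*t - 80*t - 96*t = -126*s^2 + 126*s + 720*t^3 + t^2*(-890*s - 928) + t*(90*s^2 + 1156*s - 112)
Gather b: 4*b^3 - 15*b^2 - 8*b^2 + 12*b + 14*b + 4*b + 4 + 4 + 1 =4*b^3 - 23*b^2 + 30*b + 9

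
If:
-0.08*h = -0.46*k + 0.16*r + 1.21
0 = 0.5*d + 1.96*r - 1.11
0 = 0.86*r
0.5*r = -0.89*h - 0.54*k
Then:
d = 2.22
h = -1.44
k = 2.38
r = 0.00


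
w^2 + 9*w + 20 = (w + 4)*(w + 5)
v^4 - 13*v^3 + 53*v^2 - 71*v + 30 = (v - 6)*(v - 5)*(v - 1)^2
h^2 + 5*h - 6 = (h - 1)*(h + 6)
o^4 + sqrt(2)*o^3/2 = o^3*(o + sqrt(2)/2)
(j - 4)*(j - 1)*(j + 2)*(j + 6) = j^4 + 3*j^3 - 24*j^2 - 28*j + 48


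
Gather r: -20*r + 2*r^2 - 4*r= 2*r^2 - 24*r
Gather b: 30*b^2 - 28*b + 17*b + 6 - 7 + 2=30*b^2 - 11*b + 1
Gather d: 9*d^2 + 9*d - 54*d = 9*d^2 - 45*d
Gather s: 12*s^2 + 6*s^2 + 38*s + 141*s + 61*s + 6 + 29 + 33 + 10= 18*s^2 + 240*s + 78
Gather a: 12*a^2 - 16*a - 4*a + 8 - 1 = 12*a^2 - 20*a + 7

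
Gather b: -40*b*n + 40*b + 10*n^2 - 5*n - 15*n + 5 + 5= b*(40 - 40*n) + 10*n^2 - 20*n + 10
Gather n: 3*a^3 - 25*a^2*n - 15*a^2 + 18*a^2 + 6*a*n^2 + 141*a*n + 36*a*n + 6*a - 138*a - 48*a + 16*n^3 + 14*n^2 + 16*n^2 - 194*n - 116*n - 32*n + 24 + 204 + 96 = 3*a^3 + 3*a^2 - 180*a + 16*n^3 + n^2*(6*a + 30) + n*(-25*a^2 + 177*a - 342) + 324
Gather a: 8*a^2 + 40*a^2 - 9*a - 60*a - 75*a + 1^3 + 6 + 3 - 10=48*a^2 - 144*a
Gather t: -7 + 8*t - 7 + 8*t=16*t - 14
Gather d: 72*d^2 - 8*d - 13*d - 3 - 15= 72*d^2 - 21*d - 18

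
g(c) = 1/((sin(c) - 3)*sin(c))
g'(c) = -cos(c)/((sin(c) - 3)*sin(c)^2) - cos(c)/((sin(c) - 3)^2*sin(c)) = (3 - 2*sin(c))*cos(c)/((sin(c) - 3)^2*sin(c)^2)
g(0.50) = -0.83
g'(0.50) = 1.23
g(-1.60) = 0.25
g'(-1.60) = -0.01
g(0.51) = -0.82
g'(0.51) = 1.17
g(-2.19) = 0.32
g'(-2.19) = -0.28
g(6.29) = -49.03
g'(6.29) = 7177.62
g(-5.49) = -0.61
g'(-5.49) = 0.42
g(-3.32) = -2.00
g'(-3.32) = -10.38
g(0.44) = -0.91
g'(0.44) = 1.62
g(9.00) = -0.94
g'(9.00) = -1.74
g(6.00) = 1.09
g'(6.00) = 4.07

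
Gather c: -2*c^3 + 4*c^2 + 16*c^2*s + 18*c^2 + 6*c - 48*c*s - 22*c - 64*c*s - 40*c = -2*c^3 + c^2*(16*s + 22) + c*(-112*s - 56)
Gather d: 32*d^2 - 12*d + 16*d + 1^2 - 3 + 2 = 32*d^2 + 4*d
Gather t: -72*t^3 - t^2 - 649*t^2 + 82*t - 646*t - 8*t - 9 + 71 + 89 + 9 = -72*t^3 - 650*t^2 - 572*t + 160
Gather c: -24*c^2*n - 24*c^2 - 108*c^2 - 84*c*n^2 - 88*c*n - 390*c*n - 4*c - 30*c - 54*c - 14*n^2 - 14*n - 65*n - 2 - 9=c^2*(-24*n - 132) + c*(-84*n^2 - 478*n - 88) - 14*n^2 - 79*n - 11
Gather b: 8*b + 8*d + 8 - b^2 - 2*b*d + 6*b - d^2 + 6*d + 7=-b^2 + b*(14 - 2*d) - d^2 + 14*d + 15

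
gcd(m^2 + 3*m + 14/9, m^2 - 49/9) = m + 7/3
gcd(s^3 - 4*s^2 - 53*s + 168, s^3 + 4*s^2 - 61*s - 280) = s^2 - s - 56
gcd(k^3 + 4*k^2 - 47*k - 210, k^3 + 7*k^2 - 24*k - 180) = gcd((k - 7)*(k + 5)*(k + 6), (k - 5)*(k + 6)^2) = k + 6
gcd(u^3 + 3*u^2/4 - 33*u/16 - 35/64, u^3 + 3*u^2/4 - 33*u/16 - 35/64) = u^3 + 3*u^2/4 - 33*u/16 - 35/64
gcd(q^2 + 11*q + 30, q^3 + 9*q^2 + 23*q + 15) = q + 5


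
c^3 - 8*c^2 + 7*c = c*(c - 7)*(c - 1)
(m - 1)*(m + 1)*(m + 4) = m^3 + 4*m^2 - m - 4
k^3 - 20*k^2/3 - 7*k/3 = k*(k - 7)*(k + 1/3)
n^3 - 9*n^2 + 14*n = n*(n - 7)*(n - 2)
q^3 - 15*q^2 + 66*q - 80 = (q - 8)*(q - 5)*(q - 2)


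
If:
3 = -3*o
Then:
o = -1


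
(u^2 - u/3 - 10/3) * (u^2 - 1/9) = u^4 - u^3/3 - 31*u^2/9 + u/27 + 10/27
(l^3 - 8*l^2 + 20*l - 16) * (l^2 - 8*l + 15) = l^5 - 16*l^4 + 99*l^3 - 296*l^2 + 428*l - 240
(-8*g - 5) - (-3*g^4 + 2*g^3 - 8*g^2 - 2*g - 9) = 3*g^4 - 2*g^3 + 8*g^2 - 6*g + 4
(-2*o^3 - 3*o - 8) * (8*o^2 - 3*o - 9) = -16*o^5 + 6*o^4 - 6*o^3 - 55*o^2 + 51*o + 72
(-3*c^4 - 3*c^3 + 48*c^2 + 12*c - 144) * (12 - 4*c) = 12*c^5 - 24*c^4 - 228*c^3 + 528*c^2 + 720*c - 1728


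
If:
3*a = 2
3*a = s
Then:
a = 2/3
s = 2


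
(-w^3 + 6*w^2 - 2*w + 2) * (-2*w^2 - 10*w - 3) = 2*w^5 - 2*w^4 - 53*w^3 - 2*w^2 - 14*w - 6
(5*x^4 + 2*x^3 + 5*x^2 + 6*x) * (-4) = -20*x^4 - 8*x^3 - 20*x^2 - 24*x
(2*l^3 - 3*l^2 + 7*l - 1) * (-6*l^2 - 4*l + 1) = -12*l^5 + 10*l^4 - 28*l^3 - 25*l^2 + 11*l - 1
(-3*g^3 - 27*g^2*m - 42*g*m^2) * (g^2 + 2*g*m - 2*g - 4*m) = -3*g^5 - 33*g^4*m + 6*g^4 - 96*g^3*m^2 + 66*g^3*m - 84*g^2*m^3 + 192*g^2*m^2 + 168*g*m^3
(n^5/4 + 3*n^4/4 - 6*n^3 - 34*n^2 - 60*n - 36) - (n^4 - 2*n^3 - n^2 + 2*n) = n^5/4 - n^4/4 - 4*n^3 - 33*n^2 - 62*n - 36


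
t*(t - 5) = t^2 - 5*t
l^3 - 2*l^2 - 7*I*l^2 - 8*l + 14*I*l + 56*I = (l - 4)*(l + 2)*(l - 7*I)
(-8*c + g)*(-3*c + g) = 24*c^2 - 11*c*g + g^2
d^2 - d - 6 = (d - 3)*(d + 2)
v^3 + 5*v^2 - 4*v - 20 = (v - 2)*(v + 2)*(v + 5)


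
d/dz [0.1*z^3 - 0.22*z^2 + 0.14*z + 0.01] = 0.3*z^2 - 0.44*z + 0.14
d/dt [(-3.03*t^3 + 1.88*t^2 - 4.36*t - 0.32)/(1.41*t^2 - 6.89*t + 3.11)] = (-4.2723*t^4 + 41.7534*t^3 - 35.0755*t^2 + 12.596*t - 15.7644)/(1.9881*t^4 - 19.4298*t^3 + 56.2423*t^2 - 42.8558*t + 9.6721)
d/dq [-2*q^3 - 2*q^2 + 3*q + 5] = -6*q^2 - 4*q + 3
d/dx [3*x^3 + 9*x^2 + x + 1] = 9*x^2 + 18*x + 1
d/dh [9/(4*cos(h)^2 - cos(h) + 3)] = 9*(8*cos(h) - 1)*sin(h)/(4*sin(h)^2 + cos(h) - 7)^2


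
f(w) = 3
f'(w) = 0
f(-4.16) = 3.00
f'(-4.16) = 0.00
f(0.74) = 3.00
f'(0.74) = 0.00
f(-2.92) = 3.00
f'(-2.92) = 0.00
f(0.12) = 3.00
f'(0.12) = 0.00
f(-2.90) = 3.00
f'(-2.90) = 0.00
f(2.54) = 3.00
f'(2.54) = 0.00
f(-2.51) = 3.00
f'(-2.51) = 0.00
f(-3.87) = 3.00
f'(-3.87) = 0.00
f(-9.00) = 3.00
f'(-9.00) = 0.00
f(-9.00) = 3.00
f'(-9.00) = 0.00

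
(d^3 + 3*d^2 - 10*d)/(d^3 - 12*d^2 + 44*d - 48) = d*(d + 5)/(d^2 - 10*d + 24)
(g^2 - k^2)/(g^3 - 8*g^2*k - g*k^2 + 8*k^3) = 1/(g - 8*k)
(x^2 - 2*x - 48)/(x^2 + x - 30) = (x - 8)/(x - 5)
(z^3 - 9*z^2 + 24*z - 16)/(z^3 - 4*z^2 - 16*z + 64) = (z - 1)/(z + 4)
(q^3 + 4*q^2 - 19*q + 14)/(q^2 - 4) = (q^2 + 6*q - 7)/(q + 2)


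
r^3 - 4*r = r*(r - 2)*(r + 2)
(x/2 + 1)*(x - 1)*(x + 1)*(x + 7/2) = x^4/2 + 11*x^3/4 + 3*x^2 - 11*x/4 - 7/2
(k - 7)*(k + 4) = k^2 - 3*k - 28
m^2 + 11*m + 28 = (m + 4)*(m + 7)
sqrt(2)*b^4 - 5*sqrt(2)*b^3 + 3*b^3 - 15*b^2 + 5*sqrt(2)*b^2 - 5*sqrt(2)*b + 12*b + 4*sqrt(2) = (b - 4)*(b - 1)*(b + sqrt(2))*(sqrt(2)*b + 1)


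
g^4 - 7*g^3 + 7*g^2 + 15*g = g*(g - 5)*(g - 3)*(g + 1)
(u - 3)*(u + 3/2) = u^2 - 3*u/2 - 9/2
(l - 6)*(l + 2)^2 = l^3 - 2*l^2 - 20*l - 24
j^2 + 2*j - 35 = (j - 5)*(j + 7)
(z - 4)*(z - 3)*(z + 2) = z^3 - 5*z^2 - 2*z + 24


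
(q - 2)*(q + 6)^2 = q^3 + 10*q^2 + 12*q - 72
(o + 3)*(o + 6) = o^2 + 9*o + 18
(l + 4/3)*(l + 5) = l^2 + 19*l/3 + 20/3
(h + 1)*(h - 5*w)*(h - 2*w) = h^3 - 7*h^2*w + h^2 + 10*h*w^2 - 7*h*w + 10*w^2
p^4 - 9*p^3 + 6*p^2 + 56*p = p*(p - 7)*(p - 4)*(p + 2)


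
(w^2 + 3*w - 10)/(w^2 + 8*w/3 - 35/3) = 3*(w - 2)/(3*w - 7)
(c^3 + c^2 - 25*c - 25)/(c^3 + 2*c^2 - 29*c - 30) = (c + 5)/(c + 6)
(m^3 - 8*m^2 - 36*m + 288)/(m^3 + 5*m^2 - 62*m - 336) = (m - 6)/(m + 7)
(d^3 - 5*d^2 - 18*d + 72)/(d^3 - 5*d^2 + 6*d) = (d^2 - 2*d - 24)/(d*(d - 2))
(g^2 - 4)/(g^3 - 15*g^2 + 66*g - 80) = (g + 2)/(g^2 - 13*g + 40)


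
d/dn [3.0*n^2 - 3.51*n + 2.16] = 6.0*n - 3.51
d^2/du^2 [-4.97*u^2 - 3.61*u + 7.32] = -9.94000000000000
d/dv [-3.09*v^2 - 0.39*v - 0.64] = -6.18*v - 0.39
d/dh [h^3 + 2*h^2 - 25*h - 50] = 3*h^2 + 4*h - 25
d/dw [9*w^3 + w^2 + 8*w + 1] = 27*w^2 + 2*w + 8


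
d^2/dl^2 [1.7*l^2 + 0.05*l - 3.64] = 3.40000000000000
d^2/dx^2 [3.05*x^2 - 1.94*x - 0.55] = 6.10000000000000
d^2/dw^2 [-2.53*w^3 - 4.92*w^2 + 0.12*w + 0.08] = -15.18*w - 9.84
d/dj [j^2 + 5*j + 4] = 2*j + 5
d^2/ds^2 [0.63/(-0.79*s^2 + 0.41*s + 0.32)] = (-0.786366*s^2 + 0.408114*s + 0.63*(1.58*s - 0.41)*(3.16*s - 0.82) + 0.318528)/(-0.79*s^2 + 0.41*s + 0.32)^3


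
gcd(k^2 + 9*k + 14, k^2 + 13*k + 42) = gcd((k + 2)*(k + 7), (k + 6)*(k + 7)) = k + 7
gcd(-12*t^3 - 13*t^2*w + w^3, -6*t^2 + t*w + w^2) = 3*t + w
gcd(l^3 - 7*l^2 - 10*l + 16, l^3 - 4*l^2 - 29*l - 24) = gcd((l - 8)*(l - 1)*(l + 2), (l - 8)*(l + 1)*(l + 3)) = l - 8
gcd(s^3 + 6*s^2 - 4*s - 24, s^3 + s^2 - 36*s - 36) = s + 6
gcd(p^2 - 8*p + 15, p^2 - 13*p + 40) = p - 5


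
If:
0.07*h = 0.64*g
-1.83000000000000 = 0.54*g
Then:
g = -3.39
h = -30.98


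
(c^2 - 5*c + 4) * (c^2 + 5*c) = c^4 - 21*c^2 + 20*c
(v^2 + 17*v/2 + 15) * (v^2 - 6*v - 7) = v^4 + 5*v^3/2 - 43*v^2 - 299*v/2 - 105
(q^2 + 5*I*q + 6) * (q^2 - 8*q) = q^4 - 8*q^3 + 5*I*q^3 + 6*q^2 - 40*I*q^2 - 48*q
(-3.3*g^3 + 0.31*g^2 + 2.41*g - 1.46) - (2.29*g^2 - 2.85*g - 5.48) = -3.3*g^3 - 1.98*g^2 + 5.26*g + 4.02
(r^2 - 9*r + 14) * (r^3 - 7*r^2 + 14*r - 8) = r^5 - 16*r^4 + 91*r^3 - 232*r^2 + 268*r - 112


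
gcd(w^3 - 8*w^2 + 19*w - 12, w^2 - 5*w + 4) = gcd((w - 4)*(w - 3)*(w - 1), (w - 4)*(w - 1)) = w^2 - 5*w + 4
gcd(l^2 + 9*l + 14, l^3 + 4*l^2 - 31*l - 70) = l^2 + 9*l + 14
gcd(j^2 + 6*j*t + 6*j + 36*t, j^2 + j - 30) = j + 6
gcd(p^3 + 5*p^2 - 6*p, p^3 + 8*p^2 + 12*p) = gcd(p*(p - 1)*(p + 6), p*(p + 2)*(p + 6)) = p^2 + 6*p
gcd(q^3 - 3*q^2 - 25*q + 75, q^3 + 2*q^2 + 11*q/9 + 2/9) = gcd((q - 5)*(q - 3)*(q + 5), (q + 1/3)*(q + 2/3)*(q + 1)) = 1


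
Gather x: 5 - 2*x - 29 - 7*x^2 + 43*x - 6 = -7*x^2 + 41*x - 30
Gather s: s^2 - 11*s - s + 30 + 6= s^2 - 12*s + 36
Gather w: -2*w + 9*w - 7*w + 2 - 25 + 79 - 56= 0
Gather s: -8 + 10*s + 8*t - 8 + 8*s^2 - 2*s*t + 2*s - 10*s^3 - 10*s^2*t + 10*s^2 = -10*s^3 + s^2*(18 - 10*t) + s*(12 - 2*t) + 8*t - 16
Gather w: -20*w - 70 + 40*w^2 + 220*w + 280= 40*w^2 + 200*w + 210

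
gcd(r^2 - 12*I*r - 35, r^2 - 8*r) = 1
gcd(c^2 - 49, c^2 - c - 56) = c + 7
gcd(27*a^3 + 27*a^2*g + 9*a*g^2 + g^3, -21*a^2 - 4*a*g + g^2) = 3*a + g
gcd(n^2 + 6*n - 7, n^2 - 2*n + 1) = n - 1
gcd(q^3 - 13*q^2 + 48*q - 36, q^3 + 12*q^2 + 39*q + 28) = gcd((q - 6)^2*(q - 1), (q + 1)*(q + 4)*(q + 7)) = 1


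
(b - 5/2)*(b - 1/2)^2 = b^3 - 7*b^2/2 + 11*b/4 - 5/8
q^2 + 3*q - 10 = (q - 2)*(q + 5)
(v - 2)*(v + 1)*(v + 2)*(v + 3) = v^4 + 4*v^3 - v^2 - 16*v - 12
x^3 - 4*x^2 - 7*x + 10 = (x - 5)*(x - 1)*(x + 2)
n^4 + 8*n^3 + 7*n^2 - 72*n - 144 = (n - 3)*(n + 3)*(n + 4)^2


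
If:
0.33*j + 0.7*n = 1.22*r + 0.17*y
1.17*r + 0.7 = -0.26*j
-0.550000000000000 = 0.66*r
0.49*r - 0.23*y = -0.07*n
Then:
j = 1.06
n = -2.57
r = -0.83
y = -2.56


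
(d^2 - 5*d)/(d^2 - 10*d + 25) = d/(d - 5)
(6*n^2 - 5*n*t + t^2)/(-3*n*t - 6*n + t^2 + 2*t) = (-2*n + t)/(t + 2)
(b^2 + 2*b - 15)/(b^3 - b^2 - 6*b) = (b + 5)/(b*(b + 2))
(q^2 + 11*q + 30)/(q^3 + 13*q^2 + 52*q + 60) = 1/(q + 2)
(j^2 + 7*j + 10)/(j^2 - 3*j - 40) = (j + 2)/(j - 8)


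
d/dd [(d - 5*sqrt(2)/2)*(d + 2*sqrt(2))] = 2*d - sqrt(2)/2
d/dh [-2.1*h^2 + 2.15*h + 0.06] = 2.15 - 4.2*h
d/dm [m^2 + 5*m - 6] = 2*m + 5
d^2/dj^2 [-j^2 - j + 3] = -2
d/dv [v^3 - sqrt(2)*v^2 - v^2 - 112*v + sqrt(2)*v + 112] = 3*v^2 - 2*sqrt(2)*v - 2*v - 112 + sqrt(2)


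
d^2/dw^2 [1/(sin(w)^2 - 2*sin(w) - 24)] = 2*(-2*sin(w)^4 + 3*sin(w)^3 - 47*sin(w)^2 + 18*sin(w) + 28)/((sin(w) - 6)^3*(sin(w) + 4)^3)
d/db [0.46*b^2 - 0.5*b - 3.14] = 0.92*b - 0.5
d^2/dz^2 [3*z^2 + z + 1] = 6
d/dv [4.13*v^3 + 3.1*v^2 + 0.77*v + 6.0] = 12.39*v^2 + 6.2*v + 0.77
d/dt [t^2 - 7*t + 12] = 2*t - 7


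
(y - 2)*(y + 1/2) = y^2 - 3*y/2 - 1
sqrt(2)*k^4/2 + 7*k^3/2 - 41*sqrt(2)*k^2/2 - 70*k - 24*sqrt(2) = (k - 4*sqrt(2))*(k + sqrt(2)/2)*(k + 6*sqrt(2))*(sqrt(2)*k/2 + 1)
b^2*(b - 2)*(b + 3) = b^4 + b^3 - 6*b^2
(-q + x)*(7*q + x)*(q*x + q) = -7*q^3*x - 7*q^3 + 6*q^2*x^2 + 6*q^2*x + q*x^3 + q*x^2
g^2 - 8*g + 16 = (g - 4)^2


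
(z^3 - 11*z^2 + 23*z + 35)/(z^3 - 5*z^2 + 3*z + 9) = (z^2 - 12*z + 35)/(z^2 - 6*z + 9)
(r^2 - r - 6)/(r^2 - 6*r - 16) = (r - 3)/(r - 8)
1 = 1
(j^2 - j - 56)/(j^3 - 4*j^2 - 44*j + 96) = (j + 7)/(j^2 + 4*j - 12)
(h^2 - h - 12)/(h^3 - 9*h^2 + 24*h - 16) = (h + 3)/(h^2 - 5*h + 4)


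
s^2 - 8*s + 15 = (s - 5)*(s - 3)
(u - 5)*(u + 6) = u^2 + u - 30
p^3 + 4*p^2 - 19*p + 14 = (p - 2)*(p - 1)*(p + 7)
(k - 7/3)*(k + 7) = k^2 + 14*k/3 - 49/3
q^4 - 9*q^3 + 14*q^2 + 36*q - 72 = (q - 6)*(q - 3)*(q - 2)*(q + 2)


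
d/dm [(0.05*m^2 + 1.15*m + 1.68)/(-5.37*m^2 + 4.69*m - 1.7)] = (6.41*m^2 + 17.8732*m - 9.8342)/(28.8369*m^4 - 50.3706*m^3 + 40.2541*m^2 - 15.946*m + 2.89)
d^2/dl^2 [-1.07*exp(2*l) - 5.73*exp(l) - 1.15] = (-4.28*exp(l) - 5.73)*exp(l)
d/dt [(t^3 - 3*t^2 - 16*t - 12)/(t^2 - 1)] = (t^2 - 2*t + 16)/(t^2 - 2*t + 1)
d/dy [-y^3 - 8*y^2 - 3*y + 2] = -3*y^2 - 16*y - 3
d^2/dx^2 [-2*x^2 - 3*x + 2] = -4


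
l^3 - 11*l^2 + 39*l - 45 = (l - 5)*(l - 3)^2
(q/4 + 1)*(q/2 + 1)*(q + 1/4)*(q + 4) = q^4/8 + 41*q^3/32 + 69*q^2/16 + 5*q + 1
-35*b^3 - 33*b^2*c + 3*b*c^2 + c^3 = (-5*b + c)*(b + c)*(7*b + c)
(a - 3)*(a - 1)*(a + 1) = a^3 - 3*a^2 - a + 3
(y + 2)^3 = y^3 + 6*y^2 + 12*y + 8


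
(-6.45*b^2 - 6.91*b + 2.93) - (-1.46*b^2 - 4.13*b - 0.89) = -4.99*b^2 - 2.78*b + 3.82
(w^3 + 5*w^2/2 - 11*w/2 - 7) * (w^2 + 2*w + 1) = w^5 + 9*w^4/2 + w^3/2 - 31*w^2/2 - 39*w/2 - 7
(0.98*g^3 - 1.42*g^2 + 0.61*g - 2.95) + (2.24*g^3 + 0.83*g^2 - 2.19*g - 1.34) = 3.22*g^3 - 0.59*g^2 - 1.58*g - 4.29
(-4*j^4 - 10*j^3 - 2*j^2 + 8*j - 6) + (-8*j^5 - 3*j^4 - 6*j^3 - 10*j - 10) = -8*j^5 - 7*j^4 - 16*j^3 - 2*j^2 - 2*j - 16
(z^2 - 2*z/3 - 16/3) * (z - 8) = z^3 - 26*z^2/3 + 128/3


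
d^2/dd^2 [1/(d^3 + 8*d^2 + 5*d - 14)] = 2*(-(3*d + 8)*(d^3 + 8*d^2 + 5*d - 14) + (3*d^2 + 16*d + 5)^2)/(d^3 + 8*d^2 + 5*d - 14)^3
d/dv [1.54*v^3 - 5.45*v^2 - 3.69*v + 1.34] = 4.62*v^2 - 10.9*v - 3.69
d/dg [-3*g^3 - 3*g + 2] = -9*g^2 - 3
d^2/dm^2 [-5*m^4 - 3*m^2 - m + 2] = -60*m^2 - 6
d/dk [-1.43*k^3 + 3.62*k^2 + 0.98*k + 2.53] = -4.29*k^2 + 7.24*k + 0.98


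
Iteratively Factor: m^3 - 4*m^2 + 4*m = (m - 2)*(m^2 - 2*m) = (m - 2)^2*(m)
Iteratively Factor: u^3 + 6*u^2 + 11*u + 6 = (u + 3)*(u^2 + 3*u + 2) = (u + 2)*(u + 3)*(u + 1)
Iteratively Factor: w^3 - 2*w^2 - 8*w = (w - 4)*(w^2 + 2*w) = w*(w - 4)*(w + 2)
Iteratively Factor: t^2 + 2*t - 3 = (t + 3)*(t - 1)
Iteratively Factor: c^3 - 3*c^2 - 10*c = (c - 5)*(c^2 + 2*c) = c*(c - 5)*(c + 2)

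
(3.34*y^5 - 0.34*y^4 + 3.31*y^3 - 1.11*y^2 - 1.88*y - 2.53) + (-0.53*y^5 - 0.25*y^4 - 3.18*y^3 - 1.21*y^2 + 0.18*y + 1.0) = 2.81*y^5 - 0.59*y^4 + 0.13*y^3 - 2.32*y^2 - 1.7*y - 1.53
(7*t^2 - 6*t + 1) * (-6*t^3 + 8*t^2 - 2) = -42*t^5 + 92*t^4 - 54*t^3 - 6*t^2 + 12*t - 2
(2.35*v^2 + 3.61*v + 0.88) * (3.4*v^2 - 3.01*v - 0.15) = 7.99*v^4 + 5.2005*v^3 - 8.2266*v^2 - 3.1903*v - 0.132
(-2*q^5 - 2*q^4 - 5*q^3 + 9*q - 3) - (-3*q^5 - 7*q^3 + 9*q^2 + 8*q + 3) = q^5 - 2*q^4 + 2*q^3 - 9*q^2 + q - 6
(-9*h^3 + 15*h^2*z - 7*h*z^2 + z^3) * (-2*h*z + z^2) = 18*h^4*z - 39*h^3*z^2 + 29*h^2*z^3 - 9*h*z^4 + z^5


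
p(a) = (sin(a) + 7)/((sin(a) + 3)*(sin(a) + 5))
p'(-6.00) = -0.14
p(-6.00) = 0.42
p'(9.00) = 0.13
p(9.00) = 0.40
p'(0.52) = -0.11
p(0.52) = 0.39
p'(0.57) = -0.11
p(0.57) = 0.38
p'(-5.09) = -0.04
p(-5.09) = 0.34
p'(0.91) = -0.07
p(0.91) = 0.36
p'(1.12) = -0.04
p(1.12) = 0.34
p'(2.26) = 0.07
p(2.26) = 0.36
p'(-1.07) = -0.18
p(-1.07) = 0.70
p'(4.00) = 0.22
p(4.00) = 0.66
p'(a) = cos(a)/((sin(a) + 3)*(sin(a) + 5)) - (sin(a) + 7)*cos(a)/((sin(a) + 3)*(sin(a) + 5)^2) - (sin(a) + 7)*cos(a)/((sin(a) + 3)^2*(sin(a) + 5))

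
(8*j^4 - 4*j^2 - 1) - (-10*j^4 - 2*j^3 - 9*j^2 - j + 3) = 18*j^4 + 2*j^3 + 5*j^2 + j - 4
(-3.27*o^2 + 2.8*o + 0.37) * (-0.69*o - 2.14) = 2.2563*o^3 + 5.0658*o^2 - 6.2473*o - 0.7918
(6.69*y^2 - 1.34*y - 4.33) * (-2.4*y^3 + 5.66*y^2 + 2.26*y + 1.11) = -16.056*y^5 + 41.0814*y^4 + 17.927*y^3 - 20.1103*y^2 - 11.2732*y - 4.8063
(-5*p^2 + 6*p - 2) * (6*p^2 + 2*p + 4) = -30*p^4 + 26*p^3 - 20*p^2 + 20*p - 8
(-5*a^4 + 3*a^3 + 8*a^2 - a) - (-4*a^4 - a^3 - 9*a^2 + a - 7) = -a^4 + 4*a^3 + 17*a^2 - 2*a + 7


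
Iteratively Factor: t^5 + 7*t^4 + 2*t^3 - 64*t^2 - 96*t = (t + 2)*(t^4 + 5*t^3 - 8*t^2 - 48*t) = (t + 2)*(t + 4)*(t^3 + t^2 - 12*t) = (t - 3)*(t + 2)*(t + 4)*(t^2 + 4*t) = (t - 3)*(t + 2)*(t + 4)^2*(t)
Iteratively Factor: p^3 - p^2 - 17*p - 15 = (p + 1)*(p^2 - 2*p - 15) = (p + 1)*(p + 3)*(p - 5)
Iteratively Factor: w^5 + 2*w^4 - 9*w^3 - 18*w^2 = (w)*(w^4 + 2*w^3 - 9*w^2 - 18*w) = w*(w - 3)*(w^3 + 5*w^2 + 6*w) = w*(w - 3)*(w + 3)*(w^2 + 2*w) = w*(w - 3)*(w + 2)*(w + 3)*(w)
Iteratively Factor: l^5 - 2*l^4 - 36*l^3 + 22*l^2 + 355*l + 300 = (l - 5)*(l^4 + 3*l^3 - 21*l^2 - 83*l - 60) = (l - 5)*(l + 1)*(l^3 + 2*l^2 - 23*l - 60) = (l - 5)*(l + 1)*(l + 4)*(l^2 - 2*l - 15) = (l - 5)*(l + 1)*(l + 3)*(l + 4)*(l - 5)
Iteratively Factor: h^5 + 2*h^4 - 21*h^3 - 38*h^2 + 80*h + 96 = (h - 2)*(h^4 + 4*h^3 - 13*h^2 - 64*h - 48) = (h - 2)*(h + 4)*(h^3 - 13*h - 12) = (h - 2)*(h + 1)*(h + 4)*(h^2 - h - 12) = (h - 4)*(h - 2)*(h + 1)*(h + 4)*(h + 3)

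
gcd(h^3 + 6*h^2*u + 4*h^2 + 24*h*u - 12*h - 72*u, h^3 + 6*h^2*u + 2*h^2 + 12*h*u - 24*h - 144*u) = h^2 + 6*h*u + 6*h + 36*u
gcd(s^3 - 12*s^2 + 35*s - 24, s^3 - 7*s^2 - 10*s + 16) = s^2 - 9*s + 8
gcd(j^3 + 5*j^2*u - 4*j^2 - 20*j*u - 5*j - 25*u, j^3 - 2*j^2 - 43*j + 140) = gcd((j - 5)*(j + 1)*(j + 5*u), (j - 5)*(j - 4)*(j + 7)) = j - 5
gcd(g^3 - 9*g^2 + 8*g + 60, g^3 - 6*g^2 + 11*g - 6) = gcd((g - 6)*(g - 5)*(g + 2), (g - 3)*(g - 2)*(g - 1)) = 1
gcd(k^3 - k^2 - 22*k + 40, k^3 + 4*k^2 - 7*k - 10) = k^2 + 3*k - 10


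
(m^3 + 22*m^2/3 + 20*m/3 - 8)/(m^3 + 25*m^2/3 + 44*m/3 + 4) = (3*m - 2)/(3*m + 1)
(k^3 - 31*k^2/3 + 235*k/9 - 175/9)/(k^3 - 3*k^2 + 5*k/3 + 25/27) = 3*(k - 7)/(3*k + 1)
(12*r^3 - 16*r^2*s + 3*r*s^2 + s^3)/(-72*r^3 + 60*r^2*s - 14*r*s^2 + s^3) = (-6*r^2 + 5*r*s + s^2)/(36*r^2 - 12*r*s + s^2)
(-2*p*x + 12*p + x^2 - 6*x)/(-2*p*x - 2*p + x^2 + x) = (x - 6)/(x + 1)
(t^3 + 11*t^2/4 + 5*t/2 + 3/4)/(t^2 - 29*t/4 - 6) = (t^2 + 2*t + 1)/(t - 8)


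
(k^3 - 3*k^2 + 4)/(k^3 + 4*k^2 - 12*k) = (k^2 - k - 2)/(k*(k + 6))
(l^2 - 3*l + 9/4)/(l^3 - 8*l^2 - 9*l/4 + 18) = (2*l - 3)/(2*l^2 - 13*l - 24)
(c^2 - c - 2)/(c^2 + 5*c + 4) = (c - 2)/(c + 4)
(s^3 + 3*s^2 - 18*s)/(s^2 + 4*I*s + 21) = s*(s^2 + 3*s - 18)/(s^2 + 4*I*s + 21)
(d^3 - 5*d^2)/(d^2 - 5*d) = d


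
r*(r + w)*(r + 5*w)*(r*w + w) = r^4*w + 6*r^3*w^2 + r^3*w + 5*r^2*w^3 + 6*r^2*w^2 + 5*r*w^3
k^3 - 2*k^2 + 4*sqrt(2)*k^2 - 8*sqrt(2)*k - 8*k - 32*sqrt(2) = (k - 4)*(k + 2)*(k + 4*sqrt(2))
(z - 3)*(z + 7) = z^2 + 4*z - 21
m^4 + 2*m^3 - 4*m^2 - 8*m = m*(m - 2)*(m + 2)^2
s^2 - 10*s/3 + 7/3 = (s - 7/3)*(s - 1)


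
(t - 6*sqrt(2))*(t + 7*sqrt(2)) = t^2 + sqrt(2)*t - 84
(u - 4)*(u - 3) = u^2 - 7*u + 12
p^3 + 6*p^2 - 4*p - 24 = (p - 2)*(p + 2)*(p + 6)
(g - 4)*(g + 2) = g^2 - 2*g - 8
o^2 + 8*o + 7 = (o + 1)*(o + 7)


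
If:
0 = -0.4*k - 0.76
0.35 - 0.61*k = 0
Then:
No Solution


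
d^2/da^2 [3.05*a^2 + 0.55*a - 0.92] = 6.10000000000000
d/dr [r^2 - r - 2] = 2*r - 1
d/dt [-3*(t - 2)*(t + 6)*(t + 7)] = -9*t^2 - 66*t - 48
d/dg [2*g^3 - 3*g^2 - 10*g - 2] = 6*g^2 - 6*g - 10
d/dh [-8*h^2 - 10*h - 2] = -16*h - 10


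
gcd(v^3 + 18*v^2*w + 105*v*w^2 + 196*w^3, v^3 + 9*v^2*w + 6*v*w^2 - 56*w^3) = v^2 + 11*v*w + 28*w^2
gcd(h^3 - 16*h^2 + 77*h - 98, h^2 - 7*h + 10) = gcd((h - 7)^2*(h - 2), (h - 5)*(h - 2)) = h - 2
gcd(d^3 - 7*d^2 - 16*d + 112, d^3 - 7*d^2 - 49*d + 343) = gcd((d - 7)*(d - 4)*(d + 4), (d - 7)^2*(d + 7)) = d - 7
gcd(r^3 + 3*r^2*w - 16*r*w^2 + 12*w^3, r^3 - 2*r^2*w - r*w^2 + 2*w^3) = r^2 - 3*r*w + 2*w^2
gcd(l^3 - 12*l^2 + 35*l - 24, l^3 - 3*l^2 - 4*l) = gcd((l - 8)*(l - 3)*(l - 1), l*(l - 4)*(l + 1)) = 1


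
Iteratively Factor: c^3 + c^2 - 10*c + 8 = (c - 1)*(c^2 + 2*c - 8) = (c - 1)*(c + 4)*(c - 2)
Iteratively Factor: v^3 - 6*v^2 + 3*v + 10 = (v - 5)*(v^2 - v - 2) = (v - 5)*(v - 2)*(v + 1)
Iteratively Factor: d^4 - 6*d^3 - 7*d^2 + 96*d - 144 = (d - 3)*(d^3 - 3*d^2 - 16*d + 48) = (d - 3)*(d + 4)*(d^2 - 7*d + 12) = (d - 3)^2*(d + 4)*(d - 4)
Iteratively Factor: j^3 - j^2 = (j)*(j^2 - j) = j*(j - 1)*(j)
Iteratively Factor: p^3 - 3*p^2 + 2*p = (p - 1)*(p^2 - 2*p) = (p - 2)*(p - 1)*(p)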